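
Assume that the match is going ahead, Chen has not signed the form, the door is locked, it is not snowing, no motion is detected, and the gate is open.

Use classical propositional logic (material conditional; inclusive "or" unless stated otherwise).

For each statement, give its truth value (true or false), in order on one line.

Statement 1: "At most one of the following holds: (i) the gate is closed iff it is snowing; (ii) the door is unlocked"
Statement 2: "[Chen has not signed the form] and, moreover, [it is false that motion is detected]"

Let V = "the gate is open" (T), K = "it is snowing" (F), U = "the door is locked" (T), W = "Chen has signed the form" (F), M = "motion is detected" (F).

Statement 1: This is (¬V ↔ K) ↑ ¬U.

¬V = ¬T = F
¬V ↔ K = F ↔ F = T
¬U = ¬T = F
(¬V ↔ K) ↑ ¬U = T ↑ F = T
So Statement 1 is true.

Statement 2: Parsed as ¬W ∧ ¬M

¬W = ¬F = T
¬M = ¬F = T
¬W ∧ ¬M = T ∧ T = T
So Statement 2 is true.

Statement 1 True / Statement 2 True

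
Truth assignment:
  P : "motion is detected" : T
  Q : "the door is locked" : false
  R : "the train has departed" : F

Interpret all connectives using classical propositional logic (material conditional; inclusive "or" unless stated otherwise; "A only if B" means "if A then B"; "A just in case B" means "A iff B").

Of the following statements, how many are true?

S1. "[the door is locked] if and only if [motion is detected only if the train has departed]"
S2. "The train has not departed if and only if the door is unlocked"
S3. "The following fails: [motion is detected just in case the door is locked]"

3

S1: In symbols: Q iff (P -> R)

P -> R = True -> False = False
Q iff (P -> R) = False iff False = True
So S1 is true.

S2: In symbols: not R iff not Q

not R = not False = True
not Q = not False = True
not R iff not Q = True iff True = True
Hence S2 is true.

S3: In symbols: not (P iff Q)

P iff Q = True iff False = False
not (P iff Q) = not False = True
So S3 is true.

3 of the 3 statements are true (S1, S2, S3).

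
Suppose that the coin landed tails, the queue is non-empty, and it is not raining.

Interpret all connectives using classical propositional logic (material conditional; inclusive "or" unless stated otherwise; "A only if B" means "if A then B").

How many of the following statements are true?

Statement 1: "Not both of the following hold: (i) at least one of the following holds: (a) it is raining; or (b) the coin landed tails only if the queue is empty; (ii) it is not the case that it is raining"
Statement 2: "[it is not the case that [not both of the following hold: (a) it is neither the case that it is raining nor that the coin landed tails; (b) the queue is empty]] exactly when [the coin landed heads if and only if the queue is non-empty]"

2

Let R = "it is raining" (False), P = "the coin landed heads" (False), Q = "the queue is empty" (False).

Statement 1: This is (R or (not P -> Q)) nand not R.

not P = not False = True
not P -> Q = True -> False = False
R or (not P -> Q) = False or False = False
not R = not False = True
(R or (not P -> Q)) nand not R = False nand True = True
Hence Statement 1 is true.

Statement 2: Parsed as not ((R nor not P) nand Q) iff (P iff not Q)

not P = not False = True
R nor not P = False nor True = False
(R nor not P) nand Q = False nand False = True
not ((R nor not P) nand Q) = not True = False
not Q = not False = True
P iff not Q = False iff True = False
not ((R nor not P) nand Q) iff (P iff not Q) = False iff False = True
So Statement 2 is true.

Count: 2.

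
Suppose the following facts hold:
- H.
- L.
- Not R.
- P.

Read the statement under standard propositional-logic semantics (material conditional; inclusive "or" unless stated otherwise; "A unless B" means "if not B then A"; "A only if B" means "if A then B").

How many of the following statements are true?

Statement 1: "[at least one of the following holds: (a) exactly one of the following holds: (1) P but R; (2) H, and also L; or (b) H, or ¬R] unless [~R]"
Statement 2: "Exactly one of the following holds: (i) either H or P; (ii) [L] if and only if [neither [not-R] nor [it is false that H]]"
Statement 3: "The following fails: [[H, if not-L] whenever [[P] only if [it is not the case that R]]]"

Statement 1: Parsed as (((P ∧ R) ⊕ (H ∧ L)) ∨ (H ∨ ¬R)) ∨ ¬R

P ∧ R = T ∧ F = F
H ∧ L = T ∧ T = T
(P ∧ R) ⊕ (H ∧ L) = F ⊕ T = T
¬R = ¬F = T
H ∨ ¬R = T ∨ T = T
((P ∧ R) ⊕ (H ∧ L)) ∨ (H ∨ ¬R) = T ∨ T = T
¬R = ¬F = T
(((P ∧ R) ⊕ (H ∧ L)) ∨ (H ∨ ¬R)) ∨ ¬R = T ∨ T = T
So Statement 1 is true.

Statement 2: This is (H ∨ P) ⊕ (L ↔ (¬R ↓ ¬H)).

H ∨ P = T ∨ T = T
¬R = ¬F = T
¬H = ¬T = F
¬R ↓ ¬H = T ↓ F = F
L ↔ (¬R ↓ ¬H) = T ↔ F = F
(H ∨ P) ⊕ (L ↔ (¬R ↓ ¬H)) = T ⊕ F = T
Thus Statement 2 is true.

Statement 3: Formalization: ¬((P → ¬R) → (¬L → H))

¬R = ¬F = T
P → ¬R = T → T = T
¬L = ¬T = F
¬L → H = F → T = T
(P → ¬R) → (¬L → H) = T → T = T
¬((P → ¬R) → (¬L → H)) = ¬T = F
Thus Statement 3 is false.

Count: 2.

2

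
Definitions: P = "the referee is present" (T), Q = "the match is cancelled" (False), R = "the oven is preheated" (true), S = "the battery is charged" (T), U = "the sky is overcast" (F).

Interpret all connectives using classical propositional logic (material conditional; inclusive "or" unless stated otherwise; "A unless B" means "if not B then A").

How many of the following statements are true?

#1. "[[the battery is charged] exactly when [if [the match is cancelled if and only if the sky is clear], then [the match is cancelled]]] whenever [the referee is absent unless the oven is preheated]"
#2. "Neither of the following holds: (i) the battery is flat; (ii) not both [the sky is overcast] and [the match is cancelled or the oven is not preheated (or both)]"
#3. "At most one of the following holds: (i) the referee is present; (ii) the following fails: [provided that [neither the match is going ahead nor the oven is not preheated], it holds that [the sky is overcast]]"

#1: In symbols: (¬P ∨ R) → (S ↔ ((Q ↔ ¬U) → Q))

¬P = ¬T = F
¬P ∨ R = F ∨ T = T
¬U = ¬F = T
Q ↔ ¬U = F ↔ T = F
(Q ↔ ¬U) → Q = F → F = T
S ↔ ((Q ↔ ¬U) → Q) = T ↔ T = T
(¬P ∨ R) → (S ↔ ((Q ↔ ¬U) → Q)) = T → T = T
Hence #1 is true.

#2: Parsed as ¬S ↓ (U ↑ (Q ∨ ¬R))

¬S = ¬T = F
¬R = ¬T = F
Q ∨ ¬R = F ∨ F = F
U ↑ (Q ∨ ¬R) = F ↑ F = T
¬S ↓ (U ↑ (Q ∨ ¬R)) = F ↓ T = F
So #2 is false.

#3: Parsed as P ↑ ¬((¬Q ↓ ¬R) → U)

¬Q = ¬F = T
¬R = ¬T = F
¬Q ↓ ¬R = T ↓ F = F
(¬Q ↓ ¬R) → U = F → F = T
¬((¬Q ↓ ¬R) → U) = ¬T = F
P ↑ ¬((¬Q ↓ ¬R) → U) = T ↑ F = T
Hence #3 is true.

2 of the 3 statements are true.

2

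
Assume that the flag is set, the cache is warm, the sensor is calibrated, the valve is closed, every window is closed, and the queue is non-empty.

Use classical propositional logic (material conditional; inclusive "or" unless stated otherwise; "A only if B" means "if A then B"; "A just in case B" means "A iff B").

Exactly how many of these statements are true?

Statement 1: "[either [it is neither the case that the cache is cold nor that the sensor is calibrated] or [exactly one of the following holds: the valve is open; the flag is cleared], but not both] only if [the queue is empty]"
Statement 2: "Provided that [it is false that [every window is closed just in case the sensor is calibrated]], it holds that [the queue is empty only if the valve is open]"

Let H = "the cache is warm" (True), N = "the sensor is calibrated" (True), M = "the valve is open" (False), R = "the flag is set" (True), W = "the queue is empty" (False), P = "a window is open" (False).

Statement 1: Parsed as ((not H nor N) xor (M xor not R)) -> W

not H = not True = False
not H nor N = False nor True = False
not R = not True = False
M xor not R = False xor False = False
(not H nor N) xor (M xor not R) = False xor False = False
((not H nor N) xor (M xor not R)) -> W = False -> False = True
Thus Statement 1 is true.

Statement 2: This is not (not P iff N) -> (W -> M).

not P = not False = True
not P iff N = True iff True = True
not (not P iff N) = not True = False
W -> M = False -> False = True
not (not P iff N) -> (W -> M) = False -> True = True
Thus Statement 2 is true.

True statements: 2 (Statement 1, Statement 2).

2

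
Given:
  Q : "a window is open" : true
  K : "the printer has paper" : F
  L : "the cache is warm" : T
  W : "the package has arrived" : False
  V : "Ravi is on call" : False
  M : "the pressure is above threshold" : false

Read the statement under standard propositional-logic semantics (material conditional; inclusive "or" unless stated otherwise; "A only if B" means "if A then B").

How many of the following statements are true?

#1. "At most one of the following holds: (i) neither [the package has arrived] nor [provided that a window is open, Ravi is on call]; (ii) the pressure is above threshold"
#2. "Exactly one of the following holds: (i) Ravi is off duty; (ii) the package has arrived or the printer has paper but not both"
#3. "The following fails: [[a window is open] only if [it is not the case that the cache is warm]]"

#1: Formalization: (W nor (Q -> V)) nand M

Q -> V = True -> False = False
W nor (Q -> V) = False nor False = True
(W nor (Q -> V)) nand M = True nand False = True
Hence #1 is true.

#2: In symbols: not V xor (W xor K)

not V = not False = True
W xor K = False xor False = False
not V xor (W xor K) = True xor False = True
Thus #2 is true.

#3: In symbols: not (Q -> not L)

not L = not True = False
Q -> not L = True -> False = False
not (Q -> not L) = not False = True
So #3 is true.

3 of the 3 statements are true (#1, #2, #3).

3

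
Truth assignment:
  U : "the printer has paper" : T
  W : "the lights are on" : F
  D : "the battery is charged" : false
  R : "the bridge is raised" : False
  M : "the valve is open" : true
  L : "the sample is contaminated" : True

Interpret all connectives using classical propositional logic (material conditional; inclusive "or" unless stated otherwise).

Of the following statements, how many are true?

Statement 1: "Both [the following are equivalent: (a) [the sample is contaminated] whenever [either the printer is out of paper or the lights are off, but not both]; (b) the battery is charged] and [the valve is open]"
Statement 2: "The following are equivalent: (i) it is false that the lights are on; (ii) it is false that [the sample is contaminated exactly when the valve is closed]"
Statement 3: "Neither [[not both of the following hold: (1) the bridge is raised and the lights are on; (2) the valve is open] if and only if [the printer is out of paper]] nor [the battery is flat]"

Statement 1: Parsed as (((not U xor not W) -> L) iff D) and M

not U = not True = False
not W = not False = True
not U xor not W = False xor True = True
(not U xor not W) -> L = True -> True = True
((not U xor not W) -> L) iff D = True iff False = False
(((not U xor not W) -> L) iff D) and M = False and True = False
Thus Statement 1 is false.

Statement 2: This is not W iff not (L iff not M).

not W = not False = True
not M = not True = False
L iff not M = True iff False = False
not (L iff not M) = not False = True
not W iff not (L iff not M) = True iff True = True
Hence Statement 2 is true.

Statement 3: Formalization: (((R and W) nand M) iff not U) nor not D

R and W = False and False = False
(R and W) nand M = False nand True = True
not U = not True = False
((R and W) nand M) iff not U = True iff False = False
not D = not False = True
(((R and W) nand M) iff not U) nor not D = False nor True = False
So Statement 3 is false.

True statements: 1.

1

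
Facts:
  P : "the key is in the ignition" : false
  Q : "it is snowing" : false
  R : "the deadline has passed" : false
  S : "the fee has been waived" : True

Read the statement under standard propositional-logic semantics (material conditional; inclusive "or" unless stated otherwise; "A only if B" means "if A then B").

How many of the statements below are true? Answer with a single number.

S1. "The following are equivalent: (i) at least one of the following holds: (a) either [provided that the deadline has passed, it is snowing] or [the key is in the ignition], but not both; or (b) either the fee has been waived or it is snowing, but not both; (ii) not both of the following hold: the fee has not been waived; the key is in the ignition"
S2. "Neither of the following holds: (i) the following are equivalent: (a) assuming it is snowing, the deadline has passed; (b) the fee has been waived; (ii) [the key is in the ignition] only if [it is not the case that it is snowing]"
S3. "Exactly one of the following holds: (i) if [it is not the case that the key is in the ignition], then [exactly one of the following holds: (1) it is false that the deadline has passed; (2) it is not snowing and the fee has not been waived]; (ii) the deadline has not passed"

S1: Formalization: (((R -> Q) xor P) or (S xor Q)) iff (not S nand P)

R -> Q = False -> False = True
(R -> Q) xor P = True xor False = True
S xor Q = True xor False = True
((R -> Q) xor P) or (S xor Q) = True or True = True
not S = not True = False
not S nand P = False nand False = True
(((R -> Q) xor P) or (S xor Q)) iff (not S nand P) = True iff True = True
Hence S1 is true.

S2: Formalization: ((Q -> R) iff S) nor (P -> not Q)

Q -> R = False -> False = True
(Q -> R) iff S = True iff True = True
not Q = not False = True
P -> not Q = False -> True = True
((Q -> R) iff S) nor (P -> not Q) = True nor True = False
So S2 is false.

S3: Formalization: (not P -> (not R xor (not Q and not S))) xor not R

not P = not False = True
not R = not False = True
not Q = not False = True
not S = not True = False
not Q and not S = True and False = False
not R xor (not Q and not S) = True xor False = True
not P -> (not R xor (not Q and not S)) = True -> True = True
not R = not False = True
(not P -> (not R xor (not Q and not S))) xor not R = True xor True = False
So S3 is false.

1 of the 3 statements is true (S1).

1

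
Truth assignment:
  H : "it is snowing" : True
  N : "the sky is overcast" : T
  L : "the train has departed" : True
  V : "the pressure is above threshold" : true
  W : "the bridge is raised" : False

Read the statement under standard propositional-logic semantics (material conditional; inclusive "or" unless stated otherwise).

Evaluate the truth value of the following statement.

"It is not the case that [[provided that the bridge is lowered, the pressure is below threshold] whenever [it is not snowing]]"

false

Parsed as ~(~H -> (~W -> ~V))

~H = ~T = F
~W = ~F = T
~V = ~T = F
~W -> ~V = T -> F = F
~H -> (~W -> ~V) = F -> F = T
~(~H -> (~W -> ~V)) = ~T = F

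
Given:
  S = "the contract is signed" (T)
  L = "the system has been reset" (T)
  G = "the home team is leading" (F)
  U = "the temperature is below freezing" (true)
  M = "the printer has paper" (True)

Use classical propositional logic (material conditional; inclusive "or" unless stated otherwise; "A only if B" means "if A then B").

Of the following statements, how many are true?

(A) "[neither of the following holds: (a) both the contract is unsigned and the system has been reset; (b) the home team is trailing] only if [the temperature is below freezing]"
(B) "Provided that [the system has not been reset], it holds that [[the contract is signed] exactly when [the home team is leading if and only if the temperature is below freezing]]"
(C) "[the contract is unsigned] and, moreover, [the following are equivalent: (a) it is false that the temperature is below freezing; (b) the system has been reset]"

2

(A): Formalization: ((~S & L) nor ~G) -> U

~S = ~T = F
~S & L = F & T = F
~G = ~F = T
(~S & L) nor ~G = F nor T = F
((~S & L) nor ~G) -> U = F -> T = T
Hence (A) is true.

(B): In symbols: ~L -> (S <-> (G <-> U))

~L = ~T = F
G <-> U = F <-> T = F
S <-> (G <-> U) = T <-> F = F
~L -> (S <-> (G <-> U)) = F -> F = T
Hence (B) is true.

(C): Formalization: ~S & (~U <-> L)

~S = ~T = F
~U = ~T = F
~U <-> L = F <-> T = F
~S & (~U <-> L) = F & F = F
Hence (C) is false.

Count: 2.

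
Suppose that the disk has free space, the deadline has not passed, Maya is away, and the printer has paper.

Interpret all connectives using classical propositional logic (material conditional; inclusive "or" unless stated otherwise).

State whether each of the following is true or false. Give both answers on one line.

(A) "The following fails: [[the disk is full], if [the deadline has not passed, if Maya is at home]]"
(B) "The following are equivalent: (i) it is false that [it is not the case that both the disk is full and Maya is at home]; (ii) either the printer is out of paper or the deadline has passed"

(A) true, (B) true

Let V = "Maya is at home" (F), Q = "the deadline has passed" (F), H = "the disk is full" (F), L = "the printer has paper" (T).

(A): Formalization: ~((V -> ~Q) -> H)

~Q = ~F = T
V -> ~Q = F -> T = T
(V -> ~Q) -> H = T -> F = F
~((V -> ~Q) -> H) = ~F = T
Thus (A) is true.

(B): Formalization: ~(H nand V) <-> (~L | Q)

H nand V = F nand F = T
~(H nand V) = ~T = F
~L = ~T = F
~L | Q = F | F = F
~(H nand V) <-> (~L | Q) = F <-> F = T
Thus (B) is true.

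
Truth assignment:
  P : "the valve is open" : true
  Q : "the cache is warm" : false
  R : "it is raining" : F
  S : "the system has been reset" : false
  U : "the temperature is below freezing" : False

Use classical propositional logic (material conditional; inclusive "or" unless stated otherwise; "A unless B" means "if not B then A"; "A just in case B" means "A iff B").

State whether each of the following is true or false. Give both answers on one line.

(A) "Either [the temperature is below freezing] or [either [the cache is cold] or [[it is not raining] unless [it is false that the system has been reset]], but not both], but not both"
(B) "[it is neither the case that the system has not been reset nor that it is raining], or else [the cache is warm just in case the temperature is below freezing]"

(A) False; (B) True

(A): In symbols: U xor (not Q xor (not R or not S))

not Q = not False = True
not R = not False = True
not S = not False = True
not R or not S = True or True = True
not Q xor (not R or not S) = True xor True = False
U xor (not Q xor (not R or not S)) = False xor False = False
So (A) is false.

(B): In symbols: (not S nor R) or (Q iff U)

not S = not False = True
not S nor R = True nor False = False
Q iff U = False iff False = True
(not S nor R) or (Q iff U) = False or True = True
Hence (B) is true.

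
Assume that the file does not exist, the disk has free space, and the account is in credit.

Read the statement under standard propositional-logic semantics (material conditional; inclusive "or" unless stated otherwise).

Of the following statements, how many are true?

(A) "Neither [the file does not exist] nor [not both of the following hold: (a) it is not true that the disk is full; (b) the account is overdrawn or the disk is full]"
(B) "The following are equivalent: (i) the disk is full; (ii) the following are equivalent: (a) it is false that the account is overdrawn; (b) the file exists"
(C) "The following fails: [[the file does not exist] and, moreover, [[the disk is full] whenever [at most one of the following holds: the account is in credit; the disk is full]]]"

2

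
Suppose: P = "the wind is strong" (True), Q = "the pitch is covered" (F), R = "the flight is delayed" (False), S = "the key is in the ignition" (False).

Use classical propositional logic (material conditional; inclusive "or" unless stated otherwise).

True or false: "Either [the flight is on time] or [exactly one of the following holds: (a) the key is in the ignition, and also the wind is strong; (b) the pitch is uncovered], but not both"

In symbols: not R xor ((S and P) xor not Q)

not R = not False = True
S and P = False and True = False
not Q = not False = True
(S and P) xor not Q = False xor True = True
not R xor ((S and P) xor not Q) = True xor True = False

False.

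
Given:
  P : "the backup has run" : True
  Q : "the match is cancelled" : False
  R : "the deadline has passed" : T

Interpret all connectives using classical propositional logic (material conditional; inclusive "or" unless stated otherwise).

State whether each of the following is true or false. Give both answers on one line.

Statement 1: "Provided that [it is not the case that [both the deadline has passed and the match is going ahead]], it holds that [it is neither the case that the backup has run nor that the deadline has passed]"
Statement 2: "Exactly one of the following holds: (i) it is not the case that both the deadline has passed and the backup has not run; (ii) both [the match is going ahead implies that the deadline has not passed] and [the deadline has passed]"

Statement 1: In symbols: ~(R & ~Q) -> (P nor R)

~Q = ~F = T
R & ~Q = T & T = T
~(R & ~Q) = ~T = F
P nor R = T nor T = F
~(R & ~Q) -> (P nor R) = F -> F = T
So Statement 1 is true.

Statement 2: This is (R nand ~P) xor ((~Q -> ~R) & R).

~P = ~T = F
R nand ~P = T nand F = T
~Q = ~F = T
~R = ~T = F
~Q -> ~R = T -> F = F
(~Q -> ~R) & R = F & T = F
(R nand ~P) xor ((~Q -> ~R) & R) = T xor F = T
So Statement 2 is true.

Statement 1 true, Statement 2 true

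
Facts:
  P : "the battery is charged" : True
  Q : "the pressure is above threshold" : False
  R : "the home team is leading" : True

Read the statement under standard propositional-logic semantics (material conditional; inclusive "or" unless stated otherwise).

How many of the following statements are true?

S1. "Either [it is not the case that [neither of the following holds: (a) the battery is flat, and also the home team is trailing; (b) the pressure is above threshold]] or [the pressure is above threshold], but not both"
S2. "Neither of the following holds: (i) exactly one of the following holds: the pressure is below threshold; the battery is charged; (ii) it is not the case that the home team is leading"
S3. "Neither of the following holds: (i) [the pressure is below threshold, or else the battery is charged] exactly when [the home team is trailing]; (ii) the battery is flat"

2

S1: Parsed as ~((~P & ~R) nor Q) xor Q

~P = ~T = F
~R = ~T = F
~P & ~R = F & F = F
(~P & ~R) nor Q = F nor F = T
~((~P & ~R) nor Q) = ~T = F
~((~P & ~R) nor Q) xor Q = F xor F = F
Hence S1 is false.

S2: In symbols: (~Q xor P) nor ~R

~Q = ~F = T
~Q xor P = T xor T = F
~R = ~T = F
(~Q xor P) nor ~R = F nor F = T
Thus S2 is true.

S3: In symbols: ((~Q | P) <-> ~R) nor ~P

~Q = ~F = T
~Q | P = T | T = T
~R = ~T = F
(~Q | P) <-> ~R = T <-> F = F
~P = ~T = F
((~Q | P) <-> ~R) nor ~P = F nor F = T
So S3 is true.

2 of the 3 statements are true.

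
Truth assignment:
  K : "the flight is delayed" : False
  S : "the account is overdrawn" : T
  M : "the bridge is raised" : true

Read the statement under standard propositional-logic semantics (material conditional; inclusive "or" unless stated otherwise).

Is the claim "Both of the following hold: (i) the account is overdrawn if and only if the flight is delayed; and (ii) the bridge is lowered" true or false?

False

Values: S=T, K=F, M=T.
This is (S <-> K) & ~M.

S <-> K = T <-> F = F
~M = ~T = F
(S <-> K) & ~M = F & F = F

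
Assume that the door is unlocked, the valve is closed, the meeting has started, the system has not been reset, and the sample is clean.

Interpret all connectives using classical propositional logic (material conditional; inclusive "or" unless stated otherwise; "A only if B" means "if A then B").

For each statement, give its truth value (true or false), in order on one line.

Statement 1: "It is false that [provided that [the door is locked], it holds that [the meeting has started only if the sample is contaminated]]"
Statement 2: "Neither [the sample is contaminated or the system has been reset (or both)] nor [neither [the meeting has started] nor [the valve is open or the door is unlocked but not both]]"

Statement 1 F, Statement 2 T

Let P = "the door is locked" (F), R = "the meeting has started" (T), S = "the sample is contaminated" (F), Q = "the system has been reset" (F), N = "the valve is open" (F).

Statement 1: Formalization: ~(P -> (R -> S))

R -> S = T -> F = F
P -> (R -> S) = F -> F = T
~(P -> (R -> S)) = ~T = F
So Statement 1 is false.

Statement 2: Parsed as (S | Q) nor (R nor (N xor ~P))

S | Q = F | F = F
~P = ~F = T
N xor ~P = F xor T = T
R nor (N xor ~P) = T nor T = F
(S | Q) nor (R nor (N xor ~P)) = F nor F = T
Hence Statement 2 is true.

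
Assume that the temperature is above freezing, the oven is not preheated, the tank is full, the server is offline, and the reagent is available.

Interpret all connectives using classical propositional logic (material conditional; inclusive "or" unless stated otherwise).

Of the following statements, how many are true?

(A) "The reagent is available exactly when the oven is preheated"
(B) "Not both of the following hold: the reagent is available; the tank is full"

0

Let U = "the reagent is available" (T), Q = "the oven is preheated" (F), R = "the tank is full" (T).

(A): In symbols: U <-> Q

U <-> Q = T <-> F = F
Thus (A) is false.

(B): In symbols: U nand R

U nand R = T nand T = F
Thus (B) is false.

True statements: 0 (none).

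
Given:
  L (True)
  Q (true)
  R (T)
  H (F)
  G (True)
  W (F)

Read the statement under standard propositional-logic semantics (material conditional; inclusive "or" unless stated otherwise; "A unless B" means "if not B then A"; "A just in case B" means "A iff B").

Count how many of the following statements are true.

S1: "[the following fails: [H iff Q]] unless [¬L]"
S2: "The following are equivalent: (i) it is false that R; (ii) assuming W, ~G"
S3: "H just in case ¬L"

2

S1: Formalization: not (H iff Q) or not L

H iff Q = False iff True = False
not (H iff Q) = not False = True
not L = not True = False
not (H iff Q) or not L = True or False = True
Hence S1 is true.

S2: Parsed as not R iff (W -> not G)

not R = not True = False
not G = not True = False
W -> not G = False -> False = True
not R iff (W -> not G) = False iff True = False
So S2 is false.

S3: This is H iff not L.

not L = not True = False
H iff not L = False iff False = True
Hence S3 is true.

True statements: 2 (S1, S3).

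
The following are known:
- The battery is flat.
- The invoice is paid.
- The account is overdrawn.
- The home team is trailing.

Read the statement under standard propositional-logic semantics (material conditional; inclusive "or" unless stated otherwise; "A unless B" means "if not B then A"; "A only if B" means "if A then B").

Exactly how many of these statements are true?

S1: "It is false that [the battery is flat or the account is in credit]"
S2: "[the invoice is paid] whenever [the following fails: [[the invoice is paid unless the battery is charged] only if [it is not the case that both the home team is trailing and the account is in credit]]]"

1

Let P = "the battery is charged" (F), R = "the account is overdrawn" (T), Q = "the invoice is paid" (T), S = "the home team is leading" (F).

S1: This is ~(~P | ~R).

~P = ~F = T
~R = ~T = F
~P | ~R = T | F = T
~(~P | ~R) = ~T = F
Hence S1 is false.

S2: Parsed as ~((Q | P) -> (~S nand ~R)) -> Q

Q | P = T | F = T
~S = ~F = T
~R = ~T = F
~S nand ~R = T nand F = T
(Q | P) -> (~S nand ~R) = T -> T = T
~((Q | P) -> (~S nand ~R)) = ~T = F
~((Q | P) -> (~S nand ~R)) -> Q = F -> T = T
So S2 is true.

1 of the 2 statements is true.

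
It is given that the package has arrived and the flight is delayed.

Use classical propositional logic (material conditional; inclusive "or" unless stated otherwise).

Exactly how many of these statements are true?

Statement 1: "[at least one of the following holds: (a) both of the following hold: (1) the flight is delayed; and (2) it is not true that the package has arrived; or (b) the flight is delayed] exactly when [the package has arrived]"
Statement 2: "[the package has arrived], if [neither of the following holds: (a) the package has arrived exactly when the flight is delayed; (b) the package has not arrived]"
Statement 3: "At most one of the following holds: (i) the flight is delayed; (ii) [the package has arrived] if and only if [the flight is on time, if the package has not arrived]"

2

Let P = "the flight is delayed" (True), G = "the package has arrived" (True).

Statement 1: In symbols: ((P and not G) or P) iff G

not G = not True = False
P and not G = True and False = False
(P and not G) or P = False or True = True
((P and not G) or P) iff G = True iff True = True
So Statement 1 is true.

Statement 2: Parsed as ((G iff P) nor not G) -> G

G iff P = True iff True = True
not G = not True = False
(G iff P) nor not G = True nor False = False
((G iff P) nor not G) -> G = False -> True = True
So Statement 2 is true.

Statement 3: In symbols: P nand (G iff (not G -> not P))

not G = not True = False
not P = not True = False
not G -> not P = False -> False = True
G iff (not G -> not P) = True iff True = True
P nand (G iff (not G -> not P)) = True nand True = False
Hence Statement 3 is false.

True statements: 2.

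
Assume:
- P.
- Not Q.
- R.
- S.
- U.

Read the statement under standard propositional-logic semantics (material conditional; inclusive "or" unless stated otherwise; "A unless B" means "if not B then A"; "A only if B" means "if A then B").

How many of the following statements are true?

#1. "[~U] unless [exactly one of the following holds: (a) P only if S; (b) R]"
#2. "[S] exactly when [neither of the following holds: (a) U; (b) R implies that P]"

#1: This is ¬U ∨ ((P → S) ⊕ R).

¬U = ¬T = F
P → S = T → T = T
(P → S) ⊕ R = T ⊕ T = F
¬U ∨ ((P → S) ⊕ R) = F ∨ F = F
Thus #1 is false.

#2: Formalization: S ↔ (U ↓ (R → P))

R → P = T → T = T
U ↓ (R → P) = T ↓ T = F
S ↔ (U ↓ (R → P)) = T ↔ F = F
So #2 is false.

0 of the 2 statements are true (none).

0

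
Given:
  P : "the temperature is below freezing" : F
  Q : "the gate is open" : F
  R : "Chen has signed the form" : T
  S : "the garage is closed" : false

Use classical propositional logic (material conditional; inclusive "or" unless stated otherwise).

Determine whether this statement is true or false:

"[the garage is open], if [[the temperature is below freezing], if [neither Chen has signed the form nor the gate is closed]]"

This is ((R nor not Q) -> P) -> not S.

not Q = not False = True
R nor not Q = True nor True = False
(R nor not Q) -> P = False -> False = True
not S = not False = True
((R nor not Q) -> P) -> not S = True -> True = True

True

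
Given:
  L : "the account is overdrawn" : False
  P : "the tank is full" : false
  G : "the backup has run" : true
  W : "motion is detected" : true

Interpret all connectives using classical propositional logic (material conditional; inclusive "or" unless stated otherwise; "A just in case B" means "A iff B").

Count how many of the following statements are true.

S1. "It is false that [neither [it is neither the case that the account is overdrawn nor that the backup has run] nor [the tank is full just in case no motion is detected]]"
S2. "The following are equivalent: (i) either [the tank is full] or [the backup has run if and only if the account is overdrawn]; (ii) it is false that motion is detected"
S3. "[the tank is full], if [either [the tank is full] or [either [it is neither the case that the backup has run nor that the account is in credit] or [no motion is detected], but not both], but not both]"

3

S1: Parsed as ¬((L ↓ G) ↓ (P ↔ ¬W))

L ↓ G = F ↓ T = F
¬W = ¬T = F
P ↔ ¬W = F ↔ F = T
(L ↓ G) ↓ (P ↔ ¬W) = F ↓ T = F
¬((L ↓ G) ↓ (P ↔ ¬W)) = ¬F = T
So S1 is true.

S2: In symbols: (P ∨ (G ↔ L)) ↔ ¬W

G ↔ L = T ↔ F = F
P ∨ (G ↔ L) = F ∨ F = F
¬W = ¬T = F
(P ∨ (G ↔ L)) ↔ ¬W = F ↔ F = T
So S2 is true.

S3: In symbols: (P ⊕ ((G ↓ ¬L) ⊕ ¬W)) → P

¬L = ¬F = T
G ↓ ¬L = T ↓ T = F
¬W = ¬T = F
(G ↓ ¬L) ⊕ ¬W = F ⊕ F = F
P ⊕ ((G ↓ ¬L) ⊕ ¬W) = F ⊕ F = F
(P ⊕ ((G ↓ ¬L) ⊕ ¬W)) → P = F → F = T
Hence S3 is true.

True statements: 3.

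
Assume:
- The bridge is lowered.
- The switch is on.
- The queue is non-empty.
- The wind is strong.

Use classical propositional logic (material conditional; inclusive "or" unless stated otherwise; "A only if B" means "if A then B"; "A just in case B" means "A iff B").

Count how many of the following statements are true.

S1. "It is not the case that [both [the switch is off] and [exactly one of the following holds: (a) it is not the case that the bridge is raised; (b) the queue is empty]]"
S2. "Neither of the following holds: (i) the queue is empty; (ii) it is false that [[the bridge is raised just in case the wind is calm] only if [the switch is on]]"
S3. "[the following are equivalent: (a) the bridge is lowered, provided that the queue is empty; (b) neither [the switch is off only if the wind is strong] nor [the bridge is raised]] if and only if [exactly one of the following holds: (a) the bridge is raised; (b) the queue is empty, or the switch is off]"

3

Let S = "the switch is on" (T), H = "the bridge is raised" (F), G = "the queue is empty" (F), N = "the wind is strong" (T).

S1: This is ~(~S & (~H xor G)).

~S = ~T = F
~H = ~F = T
~H xor G = T xor F = T
~S & (~H xor G) = F & T = F
~(~S & (~H xor G)) = ~F = T
So S1 is true.

S2: Parsed as G nor ~((H <-> ~N) -> S)

~N = ~T = F
H <-> ~N = F <-> F = T
(H <-> ~N) -> S = T -> T = T
~((H <-> ~N) -> S) = ~T = F
G nor ~((H <-> ~N) -> S) = F nor F = T
So S2 is true.

S3: Parsed as ((G -> ~H) <-> ((~S -> N) nor H)) <-> (H xor (G | ~S))

~H = ~F = T
G -> ~H = F -> T = T
~S = ~T = F
~S -> N = F -> T = T
(~S -> N) nor H = T nor F = F
(G -> ~H) <-> ((~S -> N) nor H) = T <-> F = F
~S = ~T = F
G | ~S = F | F = F
H xor (G | ~S) = F xor F = F
((G -> ~H) <-> ((~S -> N) nor H)) <-> (H xor (G | ~S)) = F <-> F = T
Hence S3 is true.

3 of the 3 statements are true (S1, S2, S3).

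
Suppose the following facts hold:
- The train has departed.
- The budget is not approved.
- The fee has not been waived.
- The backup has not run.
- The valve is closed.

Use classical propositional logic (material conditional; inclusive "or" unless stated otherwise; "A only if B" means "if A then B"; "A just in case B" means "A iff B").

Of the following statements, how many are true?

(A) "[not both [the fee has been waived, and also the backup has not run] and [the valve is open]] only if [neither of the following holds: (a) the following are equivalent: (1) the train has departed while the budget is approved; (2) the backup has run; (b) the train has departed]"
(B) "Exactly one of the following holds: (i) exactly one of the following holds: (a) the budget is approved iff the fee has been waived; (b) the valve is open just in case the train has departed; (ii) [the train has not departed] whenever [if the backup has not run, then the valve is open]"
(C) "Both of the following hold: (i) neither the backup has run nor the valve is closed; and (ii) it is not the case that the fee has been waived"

Let R = "the fee has been waived" (F), S = "the backup has run" (F), U = "the valve is open" (F), P = "the train has departed" (T), Q = "the budget is approved" (F).

(A): Formalization: ((R ∧ ¬S) ↑ U) → (((P ∧ Q) ↔ S) ↓ P)

¬S = ¬F = T
R ∧ ¬S = F ∧ T = F
(R ∧ ¬S) ↑ U = F ↑ F = T
P ∧ Q = T ∧ F = F
(P ∧ Q) ↔ S = F ↔ F = T
((P ∧ Q) ↔ S) ↓ P = T ↓ T = F
((R ∧ ¬S) ↑ U) → (((P ∧ Q) ↔ S) ↓ P) = T → F = F
Hence (A) is false.

(B): Parsed as ((Q ↔ R) ⊕ (U ↔ P)) ⊕ ((¬S → U) → ¬P)

Q ↔ R = F ↔ F = T
U ↔ P = F ↔ T = F
(Q ↔ R) ⊕ (U ↔ P) = T ⊕ F = T
¬S = ¬F = T
¬S → U = T → F = F
¬P = ¬T = F
(¬S → U) → ¬P = F → F = T
((Q ↔ R) ⊕ (U ↔ P)) ⊕ ((¬S → U) → ¬P) = T ⊕ T = F
Thus (B) is false.

(C): In symbols: (S ↓ ¬U) ∧ ¬R

¬U = ¬F = T
S ↓ ¬U = F ↓ T = F
¬R = ¬F = T
(S ↓ ¬U) ∧ ¬R = F ∧ T = F
Hence (C) is false.

Count: 0.

0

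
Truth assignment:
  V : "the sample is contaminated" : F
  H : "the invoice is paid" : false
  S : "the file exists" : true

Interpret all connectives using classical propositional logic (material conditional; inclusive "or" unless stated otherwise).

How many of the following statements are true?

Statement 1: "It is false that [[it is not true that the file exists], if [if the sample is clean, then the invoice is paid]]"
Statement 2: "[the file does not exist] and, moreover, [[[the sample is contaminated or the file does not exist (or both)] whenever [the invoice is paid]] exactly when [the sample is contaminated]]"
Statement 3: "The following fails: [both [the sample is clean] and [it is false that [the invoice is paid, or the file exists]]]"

1

Statement 1: In symbols: not ((not V -> H) -> not S)

not V = not False = True
not V -> H = True -> False = False
not S = not True = False
(not V -> H) -> not S = False -> False = True
not ((not V -> H) -> not S) = not True = False
Thus Statement 1 is false.

Statement 2: In symbols: not S and ((H -> (V or not S)) iff V)

not S = not True = False
not S = not True = False
V or not S = False or False = False
H -> (V or not S) = False -> False = True
(H -> (V or not S)) iff V = True iff False = False
not S and ((H -> (V or not S)) iff V) = False and False = False
Thus Statement 2 is false.

Statement 3: In symbols: not (not V and not (H or S))

not V = not False = True
H or S = False or True = True
not (H or S) = not True = False
not V and not (H or S) = True and False = False
not (not V and not (H or S)) = not False = True
So Statement 3 is true.

True statements: 1 (Statement 3).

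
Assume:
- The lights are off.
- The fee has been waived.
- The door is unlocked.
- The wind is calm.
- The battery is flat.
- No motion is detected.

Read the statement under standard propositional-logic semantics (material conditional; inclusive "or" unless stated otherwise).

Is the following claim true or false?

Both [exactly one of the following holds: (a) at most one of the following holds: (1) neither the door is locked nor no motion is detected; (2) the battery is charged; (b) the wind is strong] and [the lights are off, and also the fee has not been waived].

The statement is false.

Let R = "the door is locked" (F), V = "motion is detected" (F), U = "the battery is charged" (F), S = "the wind is strong" (F), P = "the lights are on" (F), Q = "the fee has been waived" (T).
This is (((R nor ~V) nand U) xor S) & (~P & ~Q).

~V = ~F = T
R nor ~V = F nor T = F
(R nor ~V) nand U = F nand F = T
((R nor ~V) nand U) xor S = T xor F = T
~P = ~F = T
~Q = ~T = F
~P & ~Q = T & F = F
(((R nor ~V) nand U) xor S) & (~P & ~Q) = T & F = F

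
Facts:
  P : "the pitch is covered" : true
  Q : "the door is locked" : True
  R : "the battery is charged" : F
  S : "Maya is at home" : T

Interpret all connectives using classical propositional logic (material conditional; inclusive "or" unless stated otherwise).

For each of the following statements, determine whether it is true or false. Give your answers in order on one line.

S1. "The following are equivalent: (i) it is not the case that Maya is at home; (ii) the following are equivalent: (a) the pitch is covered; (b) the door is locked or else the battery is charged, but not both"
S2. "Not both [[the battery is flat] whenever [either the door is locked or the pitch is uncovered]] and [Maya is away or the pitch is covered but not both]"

S1 False, S2 False

S1: This is ~S <-> (P <-> (Q xor R)).

~S = ~T = F
Q xor R = T xor F = T
P <-> (Q xor R) = T <-> T = T
~S <-> (P <-> (Q xor R)) = F <-> T = F
So S1 is false.

S2: Parsed as ((Q | ~P) -> ~R) nand (~S xor P)

~P = ~T = F
Q | ~P = T | F = T
~R = ~F = T
(Q | ~P) -> ~R = T -> T = T
~S = ~T = F
~S xor P = F xor T = T
((Q | ~P) -> ~R) nand (~S xor P) = T nand T = F
So S2 is false.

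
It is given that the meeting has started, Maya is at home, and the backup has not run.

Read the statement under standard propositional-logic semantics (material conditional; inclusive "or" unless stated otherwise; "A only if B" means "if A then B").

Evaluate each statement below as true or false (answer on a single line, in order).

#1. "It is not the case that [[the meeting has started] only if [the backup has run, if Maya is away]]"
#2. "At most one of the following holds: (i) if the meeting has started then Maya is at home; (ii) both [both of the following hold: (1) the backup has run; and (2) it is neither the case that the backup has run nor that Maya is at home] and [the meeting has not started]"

#1 F, #2 T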